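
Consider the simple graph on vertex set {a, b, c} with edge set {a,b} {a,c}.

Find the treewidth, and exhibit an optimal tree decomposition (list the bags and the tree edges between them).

Each bag holds 2 vertices, so the decomposition has width 1, which upper-bounds the treewidth. G has an edge, so its treewidth is at least 1. The upper and lower bounds meet at 1, so that is the treewidth.

Treewidth 1.
One optimal decomposition is:
Bags: B1 = {a, b}  B2 = {a, c}
Tree: B1–B2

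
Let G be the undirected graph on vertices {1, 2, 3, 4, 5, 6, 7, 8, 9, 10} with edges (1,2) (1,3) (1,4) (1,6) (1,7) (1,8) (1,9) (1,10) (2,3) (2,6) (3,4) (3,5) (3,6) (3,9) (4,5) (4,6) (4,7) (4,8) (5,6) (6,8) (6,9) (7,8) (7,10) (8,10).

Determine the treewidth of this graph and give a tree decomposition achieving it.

Each bag holds 4 vertices, so the decomposition has width 3, which upper-bounds the treewidth. For the lower bound, the 4 vertices {1, 7, 8, 10} are pairwise adjacent, and any tree decomposition puts a clique entirely inside one bag — forcing width ≥ 3. The upper and lower bounds meet at 3, so that is the treewidth.

Treewidth 3.
One such decomposition:
Bags: B1 = {1, 4, 7, 8}  B2 = {1, 4, 6, 8}  B3 = {1, 3, 4, 6}  B4 = {1, 3, 6, 9}  B5 = {1, 2, 3, 6}  B6 = {1, 7, 8, 10}  B7 = {3, 4, 5, 6}
Tree: B1–B2, B2–B3, B3–B4, B4–B5, B1–B6, B3–B7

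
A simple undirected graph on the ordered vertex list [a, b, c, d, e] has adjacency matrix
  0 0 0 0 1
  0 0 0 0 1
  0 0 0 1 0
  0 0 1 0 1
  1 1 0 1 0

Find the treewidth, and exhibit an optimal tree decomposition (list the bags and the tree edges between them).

Treewidth 1.
One optimal decomposition is:
Bags: B1 = {d, e}  B2 = {a, e}  B3 = {b, e}  B4 = {c, d}
Tree: B1–B2, B2–B3, B1–B4

Each bag holds 2 vertices, so the decomposition has width 1, which upper-bounds the treewidth. Since G has at least one edge (e.g. e–d), it is not an edgeless graph, so tw(G) ≥ 1. Therefore the treewidth is 1.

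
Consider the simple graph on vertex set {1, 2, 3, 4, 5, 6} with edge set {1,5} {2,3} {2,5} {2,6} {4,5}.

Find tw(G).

1

A width-1 tree decomposition is:
Bags: B1 = {2, 5}  B2 = {2, 6}  B3 = {4, 5}  B4 = {2, 3}  B5 = {1, 5}
Tree: B1–B2, B1–B3, B1–B4, B1–B5
Every bag has size at most 2, so the width is 2 − 1 = 1 and tw(G) ≤ 1. Since G has at least one edge (e.g. 2–5), it is not an edgeless graph, so tw(G) ≥ 1. Combining the bounds, tw(G) = 1.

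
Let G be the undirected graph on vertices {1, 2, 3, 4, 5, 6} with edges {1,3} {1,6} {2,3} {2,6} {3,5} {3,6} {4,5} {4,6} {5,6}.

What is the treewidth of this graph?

2

A width-2 tree decomposition is:
Bags: B1 = {4, 5, 6}  B2 = {3, 5, 6}  B3 = {2, 3, 6}  B4 = {1, 3, 6}
Tree: B1–B2, B2–B3, B2–B4
The largest bag has 3 vertices, giving width 2; this decomposition certifies tw(G) ≤ 2. Conversely, {1, 3, 6} is a clique of size 3, and the vertices of any clique must share a bag in every tree decomposition; so some bag has ≥ 3 vertices and tw(G) ≥ 2. Combining the bounds, tw(G) = 2.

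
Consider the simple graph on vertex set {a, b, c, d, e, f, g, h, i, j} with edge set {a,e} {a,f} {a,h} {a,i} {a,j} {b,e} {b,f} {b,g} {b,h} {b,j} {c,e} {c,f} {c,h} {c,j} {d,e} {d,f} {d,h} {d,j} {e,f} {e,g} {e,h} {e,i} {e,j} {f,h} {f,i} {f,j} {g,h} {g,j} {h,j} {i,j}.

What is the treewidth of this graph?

A width-4 tree decomposition is:
Bags: B1 = {b, e, f, h, j}  B2 = {d, e, f, h, j}  B3 = {a, e, f, h, j}  B4 = {c, e, f, h, j}  B5 = {a, e, f, i, j}  B6 = {b, e, g, h, j}
Tree: B1–B2, B2–B3, B2–B4, B3–B5, B1–B6
Every bag has size at most 5, so the width is 5 − 1 = 4 and tw(G) ≤ 4. On the other hand G contains the 5-clique {b, e, g, h, j}. A clique must lie in a single bag of any decomposition, so no decomposition can have width below 4. The upper and lower bounds meet at 4, so that is the treewidth.

4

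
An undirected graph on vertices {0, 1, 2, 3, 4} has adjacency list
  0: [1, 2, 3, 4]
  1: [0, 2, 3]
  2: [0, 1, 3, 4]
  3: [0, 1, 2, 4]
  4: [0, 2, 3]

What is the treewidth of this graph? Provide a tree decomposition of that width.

The largest bag has 4 vertices, giving width 3; this decomposition certifies tw(G) ≤ 3. Conversely, {0, 1, 2, 3} is a clique of size 4, and the vertices of any clique must share a bag in every tree decomposition; so some bag has ≥ 4 vertices and tw(G) ≥ 3. The upper and lower bounds meet at 3, so that is the treewidth.

Treewidth 3.
Bags: B1 = {0, 2, 3, 4}  B2 = {0, 1, 2, 3}
Tree: B1–B2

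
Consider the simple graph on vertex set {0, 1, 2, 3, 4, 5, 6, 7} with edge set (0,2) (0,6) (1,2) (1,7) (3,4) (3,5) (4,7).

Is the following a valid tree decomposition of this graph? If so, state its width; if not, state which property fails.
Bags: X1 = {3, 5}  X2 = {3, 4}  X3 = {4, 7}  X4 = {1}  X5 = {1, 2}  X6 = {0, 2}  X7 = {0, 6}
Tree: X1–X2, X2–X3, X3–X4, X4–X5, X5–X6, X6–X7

No — edge (7,1) lies in no bag.

A tree decomposition must satisfy three properties: every vertex lies in some bag; for every edge, both endpoints lie together in some bag; and for every vertex, the bags containing it form a connected subtree. Here edge (7,1) lies in no bag, so the decomposition is invalid.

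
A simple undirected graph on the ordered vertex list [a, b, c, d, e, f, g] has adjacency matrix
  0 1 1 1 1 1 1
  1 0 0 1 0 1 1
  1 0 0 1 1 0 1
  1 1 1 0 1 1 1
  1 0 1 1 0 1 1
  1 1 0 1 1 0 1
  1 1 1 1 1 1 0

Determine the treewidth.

A width-4 tree decomposition is:
Bags: B1 = {a, d, e, f, g}  B2 = {a, b, d, f, g}  B3 = {a, c, d, e, g}
Tree: B1–B2, B1–B3
The largest bag has 5 vertices, giving width 4; this decomposition certifies tw(G) ≤ 4. On the other hand G contains the 5-clique {a, c, d, e, g}. A clique must lie in a single bag of any decomposition, so no decomposition can have width below 4. The upper and lower bounds meet at 4, so that is the treewidth.

4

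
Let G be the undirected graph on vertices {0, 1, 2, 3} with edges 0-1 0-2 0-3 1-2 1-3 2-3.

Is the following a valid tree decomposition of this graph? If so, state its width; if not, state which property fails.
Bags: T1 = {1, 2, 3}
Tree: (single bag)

A tree decomposition must satisfy three properties: every vertex lies in some bag; for every edge, both endpoints lie together in some bag; and for every vertex, the bags containing it form a connected subtree. Here vertex 0 appears in no bag, so the decomposition is invalid.

No — vertex 0 appears in no bag.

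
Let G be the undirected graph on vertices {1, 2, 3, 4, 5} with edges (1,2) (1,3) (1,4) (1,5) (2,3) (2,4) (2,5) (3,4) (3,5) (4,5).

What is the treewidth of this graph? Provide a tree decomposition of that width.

A single bag containing all 5 vertices is trivially a valid decomposition of width 4. Conversely, {1, 2, 3, 4, 5} is a clique of size 5, and the vertices of any clique must share a bag in every tree decomposition; so some bag has ≥ 5 vertices and tw(G) ≥ 4. Combining the bounds, tw(G) = 4.

Treewidth 4.
One optimal decomposition is:
Bags: B1 = {1, 2, 3, 4, 5}
Tree: (single bag)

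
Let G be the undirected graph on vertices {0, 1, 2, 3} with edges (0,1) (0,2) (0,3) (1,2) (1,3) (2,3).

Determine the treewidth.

3

A width-3 tree decomposition is:
Bags: B1 = {0, 1, 2, 3}
Tree: (single bag)
A single bag containing all 4 vertices is trivially a valid decomposition of width 3. Conversely, {0, 1, 2, 3} is a clique of size 4, and the vertices of any clique must share a bag in every tree decomposition; so some bag has ≥ 4 vertices and tw(G) ≥ 3. The upper and lower bounds meet at 3, so that is the treewidth.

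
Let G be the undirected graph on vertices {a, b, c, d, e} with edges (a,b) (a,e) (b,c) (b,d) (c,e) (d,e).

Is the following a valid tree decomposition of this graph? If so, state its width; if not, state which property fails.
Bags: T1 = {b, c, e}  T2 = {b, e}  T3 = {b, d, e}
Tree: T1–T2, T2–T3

No — vertex a appears in no bag.

A tree decomposition must satisfy three properties: every vertex lies in some bag; for every edge, both endpoints lie together in some bag; and for every vertex, the bags containing it form a connected subtree. Here vertex a appears in no bag, so the decomposition is invalid.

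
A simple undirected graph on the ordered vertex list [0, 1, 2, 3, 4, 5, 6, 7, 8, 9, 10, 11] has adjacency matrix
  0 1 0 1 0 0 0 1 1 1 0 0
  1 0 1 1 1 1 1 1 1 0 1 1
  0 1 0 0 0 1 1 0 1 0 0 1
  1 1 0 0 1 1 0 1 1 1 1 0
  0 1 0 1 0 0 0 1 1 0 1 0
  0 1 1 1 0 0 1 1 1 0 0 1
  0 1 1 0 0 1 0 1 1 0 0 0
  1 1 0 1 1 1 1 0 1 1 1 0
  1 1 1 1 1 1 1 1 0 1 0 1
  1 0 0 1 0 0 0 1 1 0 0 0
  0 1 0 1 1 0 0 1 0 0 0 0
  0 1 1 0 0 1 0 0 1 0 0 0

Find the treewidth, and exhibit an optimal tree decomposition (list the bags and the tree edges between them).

The largest bag has 5 vertices, giving width 4; this decomposition certifies tw(G) ≤ 4. On the other hand G contains the 5-clique {0, 1, 3, 7, 8}. A clique must lie in a single bag of any decomposition, so no decomposition can have width below 4. Hence tw(G) = 4 exactly.

Treewidth 4.
One such decomposition:
Bags: B1 = {1, 3, 4, 7, 8}  B2 = {1, 3, 5, 7, 8}  B3 = {1, 3, 4, 7, 10}  B4 = {0, 1, 3, 7, 8}  B5 = {1, 5, 6, 7, 8}  B6 = {1, 2, 5, 6, 8}  B7 = {1, 2, 5, 8, 11}  B8 = {0, 3, 7, 8, 9}
Tree: B1–B2, B1–B3, B1–B4, B2–B5, B5–B6, B6–B7, B4–B8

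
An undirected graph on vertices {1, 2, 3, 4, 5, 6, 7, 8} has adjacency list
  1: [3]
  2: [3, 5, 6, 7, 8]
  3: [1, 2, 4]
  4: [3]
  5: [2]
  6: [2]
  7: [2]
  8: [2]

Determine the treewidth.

1

A width-1 tree decomposition is:
Bags: B1 = {2, 3}  B2 = {2, 5}  B3 = {1, 3}  B4 = {2, 6}  B5 = {2, 7}  B6 = {3, 4}  B7 = {2, 8}
Tree: B1–B2, B1–B3, B1–B4, B4–B5, B3–B6, B2–B7
Each bag holds 2 vertices, so the decomposition has width 1, which upper-bounds the treewidth. G has an edge, so its treewidth is at least 1. Combining the bounds, tw(G) = 1.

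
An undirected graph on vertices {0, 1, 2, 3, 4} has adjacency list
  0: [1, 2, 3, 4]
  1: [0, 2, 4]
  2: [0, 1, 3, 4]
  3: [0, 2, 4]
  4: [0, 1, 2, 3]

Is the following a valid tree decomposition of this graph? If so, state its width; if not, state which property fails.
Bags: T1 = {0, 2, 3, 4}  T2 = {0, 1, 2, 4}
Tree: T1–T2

Yes; width 3.

Every vertex of G appears in some bag (union = {0, 1, 2, 3, 4}); every edge is covered by a bag; and for each vertex v the set of bags containing v is connected in the bag tree. The decomposition is therefore valid. The largest bag has 4 vertices, so the width is 3.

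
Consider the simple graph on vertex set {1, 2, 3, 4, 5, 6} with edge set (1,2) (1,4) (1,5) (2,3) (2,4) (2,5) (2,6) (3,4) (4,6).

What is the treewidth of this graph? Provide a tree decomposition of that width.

Every bag has size at most 3, so the width is 3 − 1 = 2 and tw(G) ≤ 2. On the other hand G contains the 3-clique {1, 2, 4}. A clique must lie in a single bag of any decomposition, so no decomposition can have width below 2. The upper and lower bounds meet at 2, so that is the treewidth.

Treewidth 2.
One optimal decomposition is:
Bags: B1 = {1, 2, 5}  B2 = {1, 2, 4}  B3 = {2, 4, 6}  B4 = {2, 3, 4}
Tree: B1–B2, B2–B3, B2–B4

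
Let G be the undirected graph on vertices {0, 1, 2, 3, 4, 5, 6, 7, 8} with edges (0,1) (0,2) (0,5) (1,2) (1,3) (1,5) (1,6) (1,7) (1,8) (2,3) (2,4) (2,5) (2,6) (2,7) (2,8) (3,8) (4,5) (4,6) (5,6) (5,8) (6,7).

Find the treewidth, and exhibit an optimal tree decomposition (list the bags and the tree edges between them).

Treewidth 3.
One optimal decomposition is:
Bags: B1 = {2, 4, 5, 6}  B2 = {1, 2, 5, 6}  B3 = {1, 2, 5, 8}  B4 = {1, 2, 3, 8}  B5 = {1, 2, 6, 7}  B6 = {0, 1, 2, 5}
Tree: B1–B2, B2–B3, B3–B4, B2–B5, B2–B6

Each bag holds 4 vertices, so the decomposition has width 3, which upper-bounds the treewidth. On the other hand G contains the 4-clique {1, 2, 3, 8}. A clique must lie in a single bag of any decomposition, so no decomposition can have width below 3. Therefore the treewidth is 3.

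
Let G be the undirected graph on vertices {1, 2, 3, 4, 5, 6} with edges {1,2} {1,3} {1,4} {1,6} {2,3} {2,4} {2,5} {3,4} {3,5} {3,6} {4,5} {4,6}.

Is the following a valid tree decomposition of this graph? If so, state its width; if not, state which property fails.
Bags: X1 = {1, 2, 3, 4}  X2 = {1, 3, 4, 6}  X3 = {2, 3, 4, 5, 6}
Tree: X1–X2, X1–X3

A tree decomposition must satisfy three properties: every vertex lies in some bag; for every edge, both endpoints lie together in some bag; and for every vertex, the bags containing it form a connected subtree. Here bags containing vertex 6 are not connected in the tree, so the decomposition is invalid.

No — bags containing vertex 6 are not connected in the tree.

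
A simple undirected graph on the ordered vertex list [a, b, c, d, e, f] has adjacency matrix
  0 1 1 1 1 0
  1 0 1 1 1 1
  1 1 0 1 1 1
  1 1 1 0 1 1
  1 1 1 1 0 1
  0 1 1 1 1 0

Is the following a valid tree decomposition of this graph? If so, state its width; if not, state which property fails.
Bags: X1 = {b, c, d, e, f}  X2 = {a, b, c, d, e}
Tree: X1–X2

Vertex coverage: the bags together contain {a, b, c, d, e, f}, the full vertex set. Edge coverage: each edge of G has both endpoints in at least one bag. Running intersection: for every vertex, the bags containing it form a connected subtree. All three properties hold, so this is a valid tree decomposition of width max|bag| − 1 = 4, and hence tw(G) ≤ 4.

Yes; width 4.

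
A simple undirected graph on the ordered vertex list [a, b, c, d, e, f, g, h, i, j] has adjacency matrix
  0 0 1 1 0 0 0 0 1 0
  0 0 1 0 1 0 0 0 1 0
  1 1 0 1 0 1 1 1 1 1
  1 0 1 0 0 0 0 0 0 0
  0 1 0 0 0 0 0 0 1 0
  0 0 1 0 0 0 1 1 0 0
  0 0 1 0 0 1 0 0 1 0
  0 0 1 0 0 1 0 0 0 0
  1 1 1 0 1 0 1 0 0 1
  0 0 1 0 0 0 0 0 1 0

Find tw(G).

2

A width-2 tree decomposition is:
Bags: B1 = {c, g, i}  B2 = {b, c, i}  B3 = {c, i, j}  B4 = {a, c, i}  B5 = {c, f, g}  B6 = {b, e, i}  B7 = {a, c, d}  B8 = {c, f, h}
Tree: B1–B2, B2–B3, B1–B4, B1–B5, B2–B6, B4–B7, B5–B8
The largest bag has 3 vertices, giving width 2; this decomposition certifies tw(G) ≤ 2. Conversely, {b, e, i} is a clique of size 3, and the vertices of any clique must share a bag in every tree decomposition; so some bag has ≥ 3 vertices and tw(G) ≥ 2. Therefore the treewidth is 2.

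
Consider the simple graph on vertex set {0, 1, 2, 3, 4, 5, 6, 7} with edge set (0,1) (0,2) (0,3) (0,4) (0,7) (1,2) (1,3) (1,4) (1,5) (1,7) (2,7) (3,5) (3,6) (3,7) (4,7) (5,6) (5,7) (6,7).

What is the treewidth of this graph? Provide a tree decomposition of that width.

Treewidth 3.
Bags: B1 = {1, 3, 5, 7}  B2 = {0, 1, 3, 7}  B3 = {3, 5, 6, 7}  B4 = {0, 1, 4, 7}  B5 = {0, 1, 2, 7}
Tree: B1–B2, B1–B3, B2–B4, B2–B5

The largest bag has 4 vertices, giving width 3; this decomposition certifies tw(G) ≤ 3. On the other hand G contains the 4-clique {0, 1, 2, 7}. A clique must lie in a single bag of any decomposition, so no decomposition can have width below 3. Therefore the treewidth is 3.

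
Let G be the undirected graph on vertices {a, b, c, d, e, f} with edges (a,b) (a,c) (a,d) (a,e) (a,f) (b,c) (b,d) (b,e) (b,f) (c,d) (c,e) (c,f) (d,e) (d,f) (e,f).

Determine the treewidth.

5

A width-5 tree decomposition is:
Bags: B1 = {a, b, c, d, e, f}
Tree: (single bag)
A single bag containing all 6 vertices is trivially a valid decomposition of width 5. On the other hand G contains the 6-clique {a, b, c, d, e, f}. A clique must lie in a single bag of any decomposition, so no decomposition can have width below 5. Therefore the treewidth is 5.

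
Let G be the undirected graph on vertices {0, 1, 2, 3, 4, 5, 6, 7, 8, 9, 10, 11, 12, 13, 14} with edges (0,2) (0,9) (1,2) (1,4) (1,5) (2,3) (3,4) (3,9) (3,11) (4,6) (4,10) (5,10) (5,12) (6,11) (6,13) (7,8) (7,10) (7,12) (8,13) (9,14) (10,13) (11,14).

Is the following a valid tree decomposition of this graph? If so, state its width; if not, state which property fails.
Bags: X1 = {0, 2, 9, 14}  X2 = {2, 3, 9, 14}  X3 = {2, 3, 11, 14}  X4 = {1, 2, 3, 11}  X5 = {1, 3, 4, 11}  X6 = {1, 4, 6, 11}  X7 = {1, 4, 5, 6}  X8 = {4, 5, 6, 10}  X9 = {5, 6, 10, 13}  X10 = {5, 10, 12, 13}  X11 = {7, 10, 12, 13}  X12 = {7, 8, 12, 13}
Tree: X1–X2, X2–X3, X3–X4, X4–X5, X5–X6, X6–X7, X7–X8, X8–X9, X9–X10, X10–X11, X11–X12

Yes; width 3.

Vertex coverage: the bags together contain {0, 1, 2, 3, 4, 5, 6, 7, 8, 9, 10, 11, 12, 13, 14}, the full vertex set. Edge coverage: each edge of G has both endpoints in at least one bag. Running intersection: for every vertex, the bags containing it form a connected subtree. All three properties hold, so this is a valid tree decomposition of width max|bag| − 1 = 3, and hence tw(G) ≤ 3.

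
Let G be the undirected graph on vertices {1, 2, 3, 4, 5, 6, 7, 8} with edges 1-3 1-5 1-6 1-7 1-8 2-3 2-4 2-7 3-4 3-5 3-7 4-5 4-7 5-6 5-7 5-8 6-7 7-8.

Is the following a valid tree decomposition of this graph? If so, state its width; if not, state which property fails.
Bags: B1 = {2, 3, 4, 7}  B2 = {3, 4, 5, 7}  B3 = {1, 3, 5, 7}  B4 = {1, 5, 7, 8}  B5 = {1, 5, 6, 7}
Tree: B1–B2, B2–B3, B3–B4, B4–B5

Every vertex of G appears in some bag (union = {1, 2, 3, 4, 5, 6, 7, 8}); every edge is covered by a bag; and for each vertex v the set of bags containing v is connected in the bag tree. The decomposition is therefore valid. The largest bag has 4 vertices, so the width is 3.

Yes; width 3.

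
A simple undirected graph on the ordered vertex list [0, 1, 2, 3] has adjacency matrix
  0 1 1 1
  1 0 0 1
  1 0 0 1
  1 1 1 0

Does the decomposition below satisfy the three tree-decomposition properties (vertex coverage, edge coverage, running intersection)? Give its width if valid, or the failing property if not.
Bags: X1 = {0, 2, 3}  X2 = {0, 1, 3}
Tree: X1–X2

Vertex coverage: the bags together contain {0, 1, 2, 3}, the full vertex set. Edge coverage: each edge of G has both endpoints in at least one bag. Running intersection: for every vertex, the bags containing it form a connected subtree. All three properties hold, so this is a valid tree decomposition of width max|bag| − 1 = 2, and hence tw(G) ≤ 2.

Yes; width 2.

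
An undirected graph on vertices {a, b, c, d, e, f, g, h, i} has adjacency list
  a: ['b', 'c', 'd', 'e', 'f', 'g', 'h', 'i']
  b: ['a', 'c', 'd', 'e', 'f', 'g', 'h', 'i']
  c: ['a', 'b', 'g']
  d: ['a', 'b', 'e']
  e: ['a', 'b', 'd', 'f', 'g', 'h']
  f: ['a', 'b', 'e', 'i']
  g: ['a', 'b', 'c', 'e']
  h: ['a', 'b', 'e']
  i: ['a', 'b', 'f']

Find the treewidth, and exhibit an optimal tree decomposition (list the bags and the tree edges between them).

Treewidth 3.
One optimal decomposition is:
Bags: B1 = {a, b, c, g}  B2 = {a, b, e, g}  B3 = {a, b, e, f}  B4 = {a, b, e, h}  B5 = {a, b, f, i}  B6 = {a, b, d, e}
Tree: B1–B2, B2–B3, B3–B4, B3–B5, B4–B6

Each bag holds 4 vertices, so the decomposition has width 3, which upper-bounds the treewidth. For the lower bound, the 4 vertices {a, b, d, e} are pairwise adjacent, and any tree decomposition puts a clique entirely inside one bag — forcing width ≥ 3. Combining the bounds, tw(G) = 3.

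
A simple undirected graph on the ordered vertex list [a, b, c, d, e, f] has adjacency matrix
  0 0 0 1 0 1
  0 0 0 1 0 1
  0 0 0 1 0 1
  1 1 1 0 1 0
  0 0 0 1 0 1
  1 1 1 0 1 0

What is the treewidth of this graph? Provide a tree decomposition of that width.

The largest bag has 3 vertices, giving width 2; this decomposition certifies tw(G) ≤ 2. Since d–e–f–a–d is a cycle in G, G is not acyclic. Forests are exactly the graphs of treewidth ≤ 1, so tw(G) ≥ 2. Hence tw(G) = 2 exactly.

Treewidth 2.
Bags: B1 = {d, e, f}  B2 = {a, d, f}  B3 = {c, d, f}  B4 = {b, d, f}
Tree: B1–B2, B2–B3, B3–B4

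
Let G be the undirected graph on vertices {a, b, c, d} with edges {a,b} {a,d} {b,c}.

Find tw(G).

1

A width-1 tree decomposition is:
Bags: B1 = {b, c}  B2 = {a, b}  B3 = {a, d}
Tree: B1–B2, B2–B3
Every bag has size at most 2, so the width is 2 − 1 = 1 and tw(G) ≤ 1. Since G has at least one edge (e.g. c–b), it is not an edgeless graph, so tw(G) ≥ 1. Therefore the treewidth is 1.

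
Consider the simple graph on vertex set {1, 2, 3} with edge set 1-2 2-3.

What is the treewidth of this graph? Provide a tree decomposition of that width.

Treewidth 1.
One optimal decomposition is:
Bags: B1 = {1, 2}  B2 = {2, 3}
Tree: B1–B2

Each bag holds 2 vertices, so the decomposition has width 1, which upper-bounds the treewidth. Any graph with an edge has treewidth ≥ 1, and G has the edge 1–2. Therefore the treewidth is 1.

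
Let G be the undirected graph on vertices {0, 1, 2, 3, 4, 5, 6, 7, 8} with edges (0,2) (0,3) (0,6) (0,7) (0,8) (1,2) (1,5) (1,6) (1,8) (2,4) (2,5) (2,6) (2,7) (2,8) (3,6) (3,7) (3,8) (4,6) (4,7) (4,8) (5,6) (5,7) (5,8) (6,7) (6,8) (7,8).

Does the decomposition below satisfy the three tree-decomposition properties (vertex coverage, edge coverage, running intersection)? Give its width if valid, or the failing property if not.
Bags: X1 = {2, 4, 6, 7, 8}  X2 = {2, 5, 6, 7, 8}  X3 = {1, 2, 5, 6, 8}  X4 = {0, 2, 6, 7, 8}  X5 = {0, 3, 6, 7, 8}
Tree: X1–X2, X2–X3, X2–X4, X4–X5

Every vertex of G appears in some bag (union = {0, 1, 2, 3, 4, 5, 6, 7, 8}); every edge is covered by a bag; and for each vertex v the set of bags containing v is connected in the bag tree. The decomposition is therefore valid. The largest bag has 5 vertices, so the width is 4.

Yes; width 4.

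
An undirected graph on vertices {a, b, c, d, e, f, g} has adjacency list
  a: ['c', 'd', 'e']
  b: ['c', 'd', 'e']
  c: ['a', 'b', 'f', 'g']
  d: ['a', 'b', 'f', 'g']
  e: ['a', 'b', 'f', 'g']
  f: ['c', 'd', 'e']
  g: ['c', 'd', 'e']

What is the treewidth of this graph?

3

A width-3 tree decomposition is:
Bags: B1 = {a, c, d, e}  B2 = {b, c, d, e}  B3 = {c, d, e, g}  B4 = {c, d, e, f}
Tree: B1–B2, B2–B3, B3–B4
Every bag has size at most 4, so the width is 4 − 1 = 3 and tw(G) ≤ 3. For the lower bound: the 4 vertex sets {a,e}, {b,c}, {d}, {g} are disjoint, each induces a connected subgraph, and every pair is joined by at least one edge of G. Contracting each set to a single vertex therefore yields K_{4} as a minor, and since treewidth is minor-monotone, tw(G) ≥ tw(K_{4}) = 3. Hence tw(G) = 3 exactly.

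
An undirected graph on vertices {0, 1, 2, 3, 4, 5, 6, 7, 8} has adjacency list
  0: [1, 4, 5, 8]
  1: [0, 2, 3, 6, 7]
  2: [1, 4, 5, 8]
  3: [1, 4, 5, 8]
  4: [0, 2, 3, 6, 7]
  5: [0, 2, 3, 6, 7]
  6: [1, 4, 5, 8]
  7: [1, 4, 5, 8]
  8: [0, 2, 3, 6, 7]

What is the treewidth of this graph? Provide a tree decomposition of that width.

Treewidth 4.
One optimal decomposition is:
Bags: B1 = {0, 1, 4, 5, 8}  B2 = {1, 3, 4, 5, 8}  B3 = {1, 4, 5, 6, 8}  B4 = {1, 2, 4, 5, 8}  B5 = {1, 4, 5, 7, 8}
Tree: B1–B2, B2–B3, B3–B4, B4–B5

Every bag has size at most 5, so the width is 5 − 1 = 4 and tw(G) ≤ 4. For the lower bound: the 5 vertex sets {0,5}, {1,3}, {4,6}, {8}, {2} are disjoint, each induces a connected subgraph, and every pair is joined by at least one edge of G. Contracting each set to a single vertex therefore yields K_{5} as a minor, and since treewidth is minor-monotone, tw(G) ≥ tw(K_{5}) = 4. The upper and lower bounds meet at 4, so that is the treewidth.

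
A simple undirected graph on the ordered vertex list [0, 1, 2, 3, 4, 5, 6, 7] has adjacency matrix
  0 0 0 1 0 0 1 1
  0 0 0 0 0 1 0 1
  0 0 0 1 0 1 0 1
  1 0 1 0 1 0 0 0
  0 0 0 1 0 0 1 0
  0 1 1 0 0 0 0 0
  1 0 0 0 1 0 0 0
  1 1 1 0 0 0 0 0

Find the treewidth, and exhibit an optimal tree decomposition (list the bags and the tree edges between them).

The largest bag has 3 vertices, giving width 2; this decomposition certifies tw(G) ≤ 2. Since 4–6–0–3–4 is a cycle in G, G is not acyclic. Forests are exactly the graphs of treewidth ≤ 1, so tw(G) ≥ 2. Hence tw(G) = 2 exactly.

Treewidth 2.
One optimal decomposition is:
Bags: B1 = {3, 4, 6}  B2 = {0, 3, 6}  B3 = {0, 2, 3}  B4 = {0, 2, 7}  B5 = {2, 5, 7}  B6 = {1, 5, 7}
Tree: B1–B2, B2–B3, B3–B4, B4–B5, B5–B6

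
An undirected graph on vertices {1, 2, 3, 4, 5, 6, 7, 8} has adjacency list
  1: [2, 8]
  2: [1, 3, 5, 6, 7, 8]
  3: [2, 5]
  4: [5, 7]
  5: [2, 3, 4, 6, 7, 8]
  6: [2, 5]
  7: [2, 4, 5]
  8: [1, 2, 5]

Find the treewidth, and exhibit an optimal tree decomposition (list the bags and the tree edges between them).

Treewidth 2.
Bags: B1 = {2, 5, 8}  B2 = {1, 2, 8}  B3 = {2, 5, 7}  B4 = {4, 5, 7}  B5 = {2, 5, 6}  B6 = {2, 3, 5}
Tree: B1–B2, B1–B3, B3–B4, B3–B5, B5–B6

Every bag has size at most 3, so the width is 3 − 1 = 2 and tw(G) ≤ 2. For the lower bound, the 3 vertices {1, 2, 8} are pairwise adjacent, and any tree decomposition puts a clique entirely inside one bag — forcing width ≥ 2. Hence tw(G) = 2 exactly.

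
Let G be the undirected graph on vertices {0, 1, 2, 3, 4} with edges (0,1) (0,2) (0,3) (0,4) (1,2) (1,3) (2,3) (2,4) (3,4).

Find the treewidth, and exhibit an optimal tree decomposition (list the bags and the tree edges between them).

Every bag has size at most 4, so the width is 4 − 1 = 3 and tw(G) ≤ 3. For the lower bound, the 4 vertices {0, 1, 2, 3} are pairwise adjacent, and any tree decomposition puts a clique entirely inside one bag — forcing width ≥ 3. Therefore the treewidth is 3.

Treewidth 3.
Bags: B1 = {0, 2, 3, 4}  B2 = {0, 1, 2, 3}
Tree: B1–B2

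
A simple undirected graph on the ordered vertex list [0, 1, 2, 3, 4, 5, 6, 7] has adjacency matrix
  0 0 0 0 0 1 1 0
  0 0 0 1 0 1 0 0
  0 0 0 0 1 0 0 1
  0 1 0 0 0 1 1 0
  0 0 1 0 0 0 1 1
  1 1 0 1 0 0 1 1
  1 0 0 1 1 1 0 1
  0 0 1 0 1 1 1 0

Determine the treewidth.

A width-2 tree decomposition is:
Bags: B1 = {3, 5, 6}  B2 = {5, 6, 7}  B3 = {0, 5, 6}  B4 = {4, 6, 7}  B5 = {1, 3, 5}  B6 = {2, 4, 7}
Tree: B1–B2, B2–B3, B2–B4, B1–B5, B4–B6
Every bag has size at most 3, so the width is 3 − 1 = 2 and tw(G) ≤ 2. Conversely, {2, 4, 7} is a clique of size 3, and the vertices of any clique must share a bag in every tree decomposition; so some bag has ≥ 3 vertices and tw(G) ≥ 2. Hence tw(G) = 2 exactly.

2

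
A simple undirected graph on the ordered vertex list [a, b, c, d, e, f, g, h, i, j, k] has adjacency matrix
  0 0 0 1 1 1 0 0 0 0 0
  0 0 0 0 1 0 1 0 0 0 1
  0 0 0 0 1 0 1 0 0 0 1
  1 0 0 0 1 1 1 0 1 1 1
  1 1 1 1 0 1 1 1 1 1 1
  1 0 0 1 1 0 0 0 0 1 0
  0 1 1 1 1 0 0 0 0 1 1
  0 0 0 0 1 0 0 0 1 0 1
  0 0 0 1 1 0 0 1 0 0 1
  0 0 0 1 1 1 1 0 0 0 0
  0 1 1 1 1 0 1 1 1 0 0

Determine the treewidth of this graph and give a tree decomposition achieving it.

Treewidth 3.
One optimal decomposition is:
Bags: B1 = {c, e, g, k}  B2 = {d, e, g, k}  B3 = {d, e, g, j}  B4 = {d, e, i, k}  B5 = {d, e, f, j}  B6 = {b, e, g, k}  B7 = {a, d, e, f}  B8 = {e, h, i, k}
Tree: B1–B2, B2–B3, B2–B4, B3–B5, B1–B6, B5–B7, B4–B8

Each bag holds 4 vertices, so the decomposition has width 3, which upper-bounds the treewidth. On the other hand G contains the 4-clique {d, e, g, j}. A clique must lie in a single bag of any decomposition, so no decomposition can have width below 3. Hence tw(G) = 3 exactly.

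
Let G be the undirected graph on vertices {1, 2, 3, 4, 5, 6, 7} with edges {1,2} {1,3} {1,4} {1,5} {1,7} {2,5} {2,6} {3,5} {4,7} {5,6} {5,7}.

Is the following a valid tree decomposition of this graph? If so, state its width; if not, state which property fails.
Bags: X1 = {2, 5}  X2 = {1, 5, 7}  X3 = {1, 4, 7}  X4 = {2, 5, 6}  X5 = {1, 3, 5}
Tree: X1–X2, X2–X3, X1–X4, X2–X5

No — edge (1,2) lies in no bag.

A tree decomposition must satisfy three properties: every vertex lies in some bag; for every edge, both endpoints lie together in some bag; and for every vertex, the bags containing it form a connected subtree. Here edge (1,2) lies in no bag, so the decomposition is invalid.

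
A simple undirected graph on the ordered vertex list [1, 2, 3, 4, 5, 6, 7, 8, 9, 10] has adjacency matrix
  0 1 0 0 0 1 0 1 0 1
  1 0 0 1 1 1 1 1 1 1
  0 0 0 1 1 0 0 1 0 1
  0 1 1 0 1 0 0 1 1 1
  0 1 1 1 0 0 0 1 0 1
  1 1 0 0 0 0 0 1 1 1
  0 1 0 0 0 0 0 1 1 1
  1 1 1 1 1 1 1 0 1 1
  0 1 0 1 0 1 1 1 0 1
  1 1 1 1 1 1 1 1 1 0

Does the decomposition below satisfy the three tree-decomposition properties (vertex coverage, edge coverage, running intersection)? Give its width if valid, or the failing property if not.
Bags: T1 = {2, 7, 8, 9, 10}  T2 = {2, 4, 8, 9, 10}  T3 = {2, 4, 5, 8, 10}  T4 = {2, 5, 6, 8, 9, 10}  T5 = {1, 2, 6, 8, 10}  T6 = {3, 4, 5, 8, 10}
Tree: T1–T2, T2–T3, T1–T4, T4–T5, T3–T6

No — bags containing vertex 5 are not connected in the tree.

A tree decomposition must satisfy three properties: every vertex lies in some bag; for every edge, both endpoints lie together in some bag; and for every vertex, the bags containing it form a connected subtree. Here bags containing vertex 5 are not connected in the tree, so the decomposition is invalid.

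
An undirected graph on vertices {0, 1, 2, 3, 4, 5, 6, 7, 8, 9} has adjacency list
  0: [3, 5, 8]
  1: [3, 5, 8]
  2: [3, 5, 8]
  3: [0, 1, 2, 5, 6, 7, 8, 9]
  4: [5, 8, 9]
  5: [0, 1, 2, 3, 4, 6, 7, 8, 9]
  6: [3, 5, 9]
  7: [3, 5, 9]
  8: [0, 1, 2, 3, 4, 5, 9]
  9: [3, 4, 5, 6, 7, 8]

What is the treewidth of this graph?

A width-3 tree decomposition is:
Bags: B1 = {0, 3, 5, 8}  B2 = {3, 5, 8, 9}  B3 = {4, 5, 8, 9}  B4 = {2, 3, 5, 8}  B5 = {3, 5, 7, 9}  B6 = {3, 5, 6, 9}  B7 = {1, 3, 5, 8}
Tree: B1–B2, B2–B3, B2–B4, B2–B5, B2–B6, B4–B7
Every bag has size at most 4, so the width is 4 − 1 = 3 and tw(G) ≤ 3. Conversely, {0, 3, 5, 8} is a clique of size 4, and the vertices of any clique must share a bag in every tree decomposition; so some bag has ≥ 4 vertices and tw(G) ≥ 3. Combining the bounds, tw(G) = 3.

3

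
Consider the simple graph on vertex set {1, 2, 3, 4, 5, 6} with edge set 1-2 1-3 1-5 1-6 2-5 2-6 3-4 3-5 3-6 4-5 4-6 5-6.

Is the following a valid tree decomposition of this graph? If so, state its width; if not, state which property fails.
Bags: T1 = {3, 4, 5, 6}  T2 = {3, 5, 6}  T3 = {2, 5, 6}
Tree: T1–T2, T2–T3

A tree decomposition must satisfy three properties: every vertex lies in some bag; for every edge, both endpoints lie together in some bag; and for every vertex, the bags containing it form a connected subtree. Here vertex 1 appears in no bag, so the decomposition is invalid.

No — vertex 1 appears in no bag.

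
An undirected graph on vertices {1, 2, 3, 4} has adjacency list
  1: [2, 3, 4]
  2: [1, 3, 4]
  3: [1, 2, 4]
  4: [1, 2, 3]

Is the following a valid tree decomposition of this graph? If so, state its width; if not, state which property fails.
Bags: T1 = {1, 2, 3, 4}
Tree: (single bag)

Yes; width 3.

Every vertex of G appears in some bag (union = {1, 2, 3, 4}); every edge is covered by a bag; and for each vertex v the set of bags containing v is connected in the bag tree. The decomposition is therefore valid. The largest bag has 4 vertices, so the width is 3.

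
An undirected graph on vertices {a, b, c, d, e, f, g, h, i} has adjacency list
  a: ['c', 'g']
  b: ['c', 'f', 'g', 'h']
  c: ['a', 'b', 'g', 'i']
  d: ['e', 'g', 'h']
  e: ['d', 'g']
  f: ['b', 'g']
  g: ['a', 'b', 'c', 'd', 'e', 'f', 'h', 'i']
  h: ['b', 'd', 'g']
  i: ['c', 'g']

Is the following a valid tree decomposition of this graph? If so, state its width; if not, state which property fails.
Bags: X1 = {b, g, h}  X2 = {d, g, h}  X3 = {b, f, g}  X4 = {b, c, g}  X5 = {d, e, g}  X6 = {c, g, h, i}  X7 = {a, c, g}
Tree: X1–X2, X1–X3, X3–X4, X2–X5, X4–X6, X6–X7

No — bags containing vertex h are not connected in the tree.

A tree decomposition must satisfy three properties: every vertex lies in some bag; for every edge, both endpoints lie together in some bag; and for every vertex, the bags containing it form a connected subtree. Here bags containing vertex h are not connected in the tree, so the decomposition is invalid.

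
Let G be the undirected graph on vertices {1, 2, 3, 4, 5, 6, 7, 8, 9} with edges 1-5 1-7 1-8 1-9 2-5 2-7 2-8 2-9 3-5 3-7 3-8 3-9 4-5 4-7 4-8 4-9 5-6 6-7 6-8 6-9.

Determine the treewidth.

4

A width-4 tree decomposition is:
Bags: B1 = {3, 5, 7, 8, 9}  B2 = {4, 5, 7, 8, 9}  B3 = {1, 5, 7, 8, 9}  B4 = {2, 5, 7, 8, 9}  B5 = {5, 6, 7, 8, 9}
Tree: B1–B2, B2–B3, B3–B4, B4–B5
Every bag has size at most 5, so the width is 5 − 1 = 4 and tw(G) ≤ 4. For the lower bound: the 5 vertex sets {3,7}, {4,5}, {1,9}, {8}, {2} are disjoint, each induces a connected subgraph, and every pair is joined by at least one edge of G. Contracting each set to a single vertex therefore yields K_{5} as a minor, and since treewidth is minor-monotone, tw(G) ≥ tw(K_{5}) = 4. Hence tw(G) = 4 exactly.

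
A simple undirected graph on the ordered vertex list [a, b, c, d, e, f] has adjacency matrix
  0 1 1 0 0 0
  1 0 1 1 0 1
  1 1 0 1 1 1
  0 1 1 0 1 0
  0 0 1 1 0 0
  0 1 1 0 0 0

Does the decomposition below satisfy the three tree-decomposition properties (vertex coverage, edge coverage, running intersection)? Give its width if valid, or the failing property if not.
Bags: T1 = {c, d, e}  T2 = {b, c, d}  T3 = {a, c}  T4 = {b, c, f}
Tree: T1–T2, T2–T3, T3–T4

A tree decomposition must satisfy three properties: every vertex lies in some bag; for every edge, both endpoints lie together in some bag; and for every vertex, the bags containing it form a connected subtree. Here edge (b,a) lies in no bag, so the decomposition is invalid.

No — edge (b,a) lies in no bag.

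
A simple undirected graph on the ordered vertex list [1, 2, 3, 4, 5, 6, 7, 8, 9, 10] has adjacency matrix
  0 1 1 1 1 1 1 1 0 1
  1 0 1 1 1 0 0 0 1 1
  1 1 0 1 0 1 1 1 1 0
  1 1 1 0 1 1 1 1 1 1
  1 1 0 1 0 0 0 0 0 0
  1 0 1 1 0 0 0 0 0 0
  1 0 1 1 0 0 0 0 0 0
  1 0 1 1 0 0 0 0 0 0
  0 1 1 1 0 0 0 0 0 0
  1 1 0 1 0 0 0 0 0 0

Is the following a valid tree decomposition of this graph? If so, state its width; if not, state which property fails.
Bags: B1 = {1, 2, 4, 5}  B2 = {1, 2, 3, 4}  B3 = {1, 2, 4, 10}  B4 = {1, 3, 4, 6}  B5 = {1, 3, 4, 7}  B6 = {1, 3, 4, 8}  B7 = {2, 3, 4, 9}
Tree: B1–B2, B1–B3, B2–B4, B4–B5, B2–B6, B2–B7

Yes; width 3.

Vertex coverage: the bags together contain {1, 2, 3, 4, 5, 6, 7, 8, 9, 10}, the full vertex set. Edge coverage: each edge of G has both endpoints in at least one bag. Running intersection: for every vertex, the bags containing it form a connected subtree. All three properties hold, so this is a valid tree decomposition of width max|bag| − 1 = 3, and hence tw(G) ≤ 3.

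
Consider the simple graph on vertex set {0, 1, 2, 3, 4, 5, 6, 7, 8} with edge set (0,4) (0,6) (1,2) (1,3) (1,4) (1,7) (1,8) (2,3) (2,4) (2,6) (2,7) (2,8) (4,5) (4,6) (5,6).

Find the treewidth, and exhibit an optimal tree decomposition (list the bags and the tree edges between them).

Every bag has size at most 3, so the width is 3 − 1 = 2 and tw(G) ≤ 2. Conversely, {0, 4, 6} is a clique of size 3, and the vertices of any clique must share a bag in every tree decomposition; so some bag has ≥ 3 vertices and tw(G) ≥ 2. Combining the bounds, tw(G) = 2.

Treewidth 2.
One optimal decomposition is:
Bags: B1 = {1, 2, 3}  B2 = {1, 2, 7}  B3 = {1, 2, 4}  B4 = {2, 4, 6}  B5 = {0, 4, 6}  B6 = {1, 2, 8}  B7 = {4, 5, 6}
Tree: B1–B2, B2–B3, B3–B4, B4–B5, B3–B6, B5–B7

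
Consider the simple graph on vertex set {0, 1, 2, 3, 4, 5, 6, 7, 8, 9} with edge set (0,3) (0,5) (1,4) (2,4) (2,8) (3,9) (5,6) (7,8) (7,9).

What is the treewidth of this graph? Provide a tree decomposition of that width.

Treewidth 1.
One such decomposition:
Bags: B1 = {5, 6}  B2 = {0, 5}  B3 = {0, 3}  B4 = {3, 9}  B5 = {7, 9}  B6 = {7, 8}  B7 = {2, 8}  B8 = {2, 4}  B9 = {1, 4}
Tree: B1–B2, B2–B3, B3–B4, B4–B5, B5–B6, B6–B7, B7–B8, B8–B9

Every bag has size at most 2, so the width is 2 − 1 = 1 and tw(G) ≤ 1. Any graph with an edge has treewidth ≥ 1, and G has the edge 6–5. Combining the bounds, tw(G) = 1.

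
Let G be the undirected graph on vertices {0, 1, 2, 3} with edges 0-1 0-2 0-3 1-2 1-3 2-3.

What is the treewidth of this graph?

A width-3 tree decomposition is:
Bags: B1 = {0, 1, 2, 3}
Tree: (single bag)
A single bag containing all 4 vertices is trivially a valid decomposition of width 3. Conversely, {0, 1, 2, 3} is a clique of size 4, and the vertices of any clique must share a bag in every tree decomposition; so some bag has ≥ 4 vertices and tw(G) ≥ 3. Combining the bounds, tw(G) = 3.

3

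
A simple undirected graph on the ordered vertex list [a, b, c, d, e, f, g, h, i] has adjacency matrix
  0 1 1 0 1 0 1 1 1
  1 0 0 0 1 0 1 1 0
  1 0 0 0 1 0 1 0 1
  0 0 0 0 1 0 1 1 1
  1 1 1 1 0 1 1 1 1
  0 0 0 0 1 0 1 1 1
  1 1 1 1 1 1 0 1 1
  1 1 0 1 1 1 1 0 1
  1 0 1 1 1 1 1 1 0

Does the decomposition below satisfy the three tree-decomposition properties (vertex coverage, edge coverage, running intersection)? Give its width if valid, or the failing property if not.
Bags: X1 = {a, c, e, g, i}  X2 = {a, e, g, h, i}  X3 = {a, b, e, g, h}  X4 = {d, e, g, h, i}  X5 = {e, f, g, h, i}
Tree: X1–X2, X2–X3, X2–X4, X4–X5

Yes; width 4.

Vertex coverage: the bags together contain {a, b, c, d, e, f, g, h, i}, the full vertex set. Edge coverage: each edge of G has both endpoints in at least one bag. Running intersection: for every vertex, the bags containing it form a connected subtree. All three properties hold, so this is a valid tree decomposition of width max|bag| − 1 = 4, and hence tw(G) ≤ 4.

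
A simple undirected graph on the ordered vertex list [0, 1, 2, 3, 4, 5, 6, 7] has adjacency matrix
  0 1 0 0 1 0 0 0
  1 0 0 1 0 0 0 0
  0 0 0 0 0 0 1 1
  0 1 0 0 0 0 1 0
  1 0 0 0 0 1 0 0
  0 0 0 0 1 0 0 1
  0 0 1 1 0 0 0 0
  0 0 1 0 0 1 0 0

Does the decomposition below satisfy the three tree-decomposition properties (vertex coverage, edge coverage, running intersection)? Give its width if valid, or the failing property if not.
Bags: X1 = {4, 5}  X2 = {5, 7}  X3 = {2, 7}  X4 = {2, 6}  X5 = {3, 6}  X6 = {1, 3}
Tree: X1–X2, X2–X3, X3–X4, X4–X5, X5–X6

A tree decomposition must satisfy three properties: every vertex lies in some bag; for every edge, both endpoints lie together in some bag; and for every vertex, the bags containing it form a connected subtree. Here vertex 0 appears in no bag, so the decomposition is invalid.

No — vertex 0 appears in no bag.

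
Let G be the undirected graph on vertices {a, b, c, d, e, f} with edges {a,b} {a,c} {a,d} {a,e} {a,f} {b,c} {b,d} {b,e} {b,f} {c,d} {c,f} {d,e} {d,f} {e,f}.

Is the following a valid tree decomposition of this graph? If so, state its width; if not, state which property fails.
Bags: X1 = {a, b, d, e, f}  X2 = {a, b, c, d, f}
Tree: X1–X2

Checking the three conditions: (i) the bags cover all of {a, b, c, d, e, f}; (ii) for each edge, some bag contains both endpoints; (iii) the bags containing any fixed vertex form a subtree. All hold, so the decomposition is valid with width 5 − 1 = 4.

Yes; width 4.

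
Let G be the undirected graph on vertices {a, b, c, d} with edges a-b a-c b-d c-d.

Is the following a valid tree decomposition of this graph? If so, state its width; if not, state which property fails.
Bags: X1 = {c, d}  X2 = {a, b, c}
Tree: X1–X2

A tree decomposition must satisfy three properties: every vertex lies in some bag; for every edge, both endpoints lie together in some bag; and for every vertex, the bags containing it form a connected subtree. Here edge (b,d) lies in no bag, so the decomposition is invalid.

No — edge (b,d) lies in no bag.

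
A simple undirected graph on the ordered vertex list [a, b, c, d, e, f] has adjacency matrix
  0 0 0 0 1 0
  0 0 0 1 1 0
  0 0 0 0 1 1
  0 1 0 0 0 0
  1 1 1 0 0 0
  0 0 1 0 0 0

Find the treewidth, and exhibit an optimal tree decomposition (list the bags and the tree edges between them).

Treewidth 1.
One optimal decomposition is:
Bags: B1 = {c, e}  B2 = {b, e}  B3 = {a, e}  B4 = {b, d}  B5 = {c, f}
Tree: B1–B2, B1–B3, B2–B4, B1–B5

Every bag has size at most 2, so the width is 2 − 1 = 1 and tw(G) ≤ 1. Any graph with an edge has treewidth ≥ 1, and G has the edge c–e. Combining the bounds, tw(G) = 1.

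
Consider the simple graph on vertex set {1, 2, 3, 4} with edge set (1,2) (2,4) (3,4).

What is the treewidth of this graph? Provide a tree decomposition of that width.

Treewidth 1.
Bags: B1 = {3, 4}  B2 = {2, 4}  B3 = {1, 2}
Tree: B1–B2, B2–B3

Every bag has size at most 2, so the width is 2 − 1 = 1 and tw(G) ≤ 1. Any graph with an edge has treewidth ≥ 1, and G has the edge 4–3. Therefore the treewidth is 1.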